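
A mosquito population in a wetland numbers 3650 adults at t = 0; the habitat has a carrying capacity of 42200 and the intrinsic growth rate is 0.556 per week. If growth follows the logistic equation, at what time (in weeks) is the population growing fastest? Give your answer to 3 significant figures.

Logistic growth is fastest at N = K/2 = 21100.
A = (K − N₀)/N₀ = 10.562. Set K/(1 + A·e^(−rt)) = K/2 → A·e^(−rt) = 1.
e^(−0.556t) = 1/10.562 = 0.0946822, so t = ln(10.562)/0.556 = 2.3572/0.556 = 4.2396.

4.24 weeks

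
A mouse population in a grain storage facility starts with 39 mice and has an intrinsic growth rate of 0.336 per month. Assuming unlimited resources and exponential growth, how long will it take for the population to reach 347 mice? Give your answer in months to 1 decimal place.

6.5 months

Set N₀·e^(rt) = 347: e^(0.336·t) = 347/39 = 8.8974.
0.336·t = ln(8.8974) = 2.1858, so t = 2.1858/0.336 = 6.5052.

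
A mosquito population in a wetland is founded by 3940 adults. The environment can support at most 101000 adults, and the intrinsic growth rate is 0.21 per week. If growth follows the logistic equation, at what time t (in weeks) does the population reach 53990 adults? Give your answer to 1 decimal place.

A = (K − N₀)/N₀ = (101000 − 3940)/3940 = 24.635.
Solve 101000/(1 + 24.635·e^(−0.21t)) = 53990: 1 + 24.635·e^(−0.21t) = 1.8707, so e^(−0.21t) = 0.0353454.
−0.21·t = ln(0.0353454) = -3.3426, so t = 3.3426/0.21 = 15.917.

15.9 weeks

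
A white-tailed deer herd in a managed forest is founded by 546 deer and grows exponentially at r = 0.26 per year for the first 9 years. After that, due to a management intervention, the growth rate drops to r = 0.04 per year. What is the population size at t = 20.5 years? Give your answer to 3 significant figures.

Phase 1: N(9) = 546·e^(0.26×9) = 546·e^2.34 = 5668.16.
Phase 2 runs for 20.5 − 9 = 11.5 years at r = 0.04.
N(20.5) = 5668.16·e^(0.04×11.5) = 5668.16·e^0.46 = 8978.78.

8980 deer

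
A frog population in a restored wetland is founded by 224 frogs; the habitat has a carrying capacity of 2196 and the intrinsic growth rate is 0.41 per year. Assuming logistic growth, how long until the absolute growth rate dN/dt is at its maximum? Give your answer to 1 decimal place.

5.3 years

Logistic growth is fastest at N = K/2 = 1098.
A = (K − N₀)/N₀ = 8.8036. Set K/(1 + A·e^(−rt)) = K/2 → A·e^(−rt) = 1.
e^(−0.41t) = 1/8.8036 = 0.11359, so t = ln(8.8036)/0.41 = 2.1752/0.41 = 5.3053.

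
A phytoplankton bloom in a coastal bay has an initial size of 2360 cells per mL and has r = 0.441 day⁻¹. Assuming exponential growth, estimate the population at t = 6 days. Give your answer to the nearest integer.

33270 cells per mL

N(t) = N₀·e^(rt) = 2360 × e^(0.441×6) = 2360 × e^2.646.
e^2.646 ≈ 14.098, so N ≈ 2360 × 14.098 = 33270.2.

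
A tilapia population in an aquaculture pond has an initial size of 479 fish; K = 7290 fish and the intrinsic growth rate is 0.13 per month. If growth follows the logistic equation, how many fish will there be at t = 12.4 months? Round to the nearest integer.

A = (K − N₀)/N₀ = (7290 − 479)/479 = 14.219.
N(t) = K/(1 + A·e^(−rt)) = 7290/(1 + 14.219×e^(−0.13×12.4)).
e^(−1.612) = 0.19949; denominator = 1 + 14.219×0.19949 = 3.8366.
N = 7290/3.8366 = 1900.14.

1900 fish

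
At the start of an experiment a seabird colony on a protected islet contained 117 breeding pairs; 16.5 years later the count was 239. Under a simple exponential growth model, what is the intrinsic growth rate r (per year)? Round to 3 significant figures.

From N(t) = N₀·e^(rt): e^(r·16.5) = 239/117 = 2.0427.
r·16.5 = ln(2.0427) = 0.71429, so r = 0.71429/16.5 = 0.04329.

0.0433 per year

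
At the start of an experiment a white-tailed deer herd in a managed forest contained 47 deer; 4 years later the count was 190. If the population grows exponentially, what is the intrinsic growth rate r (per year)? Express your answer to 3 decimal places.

0.349 per year

From N(t) = N₀·e^(rt): e^(r·4) = 190/47 = 4.0426.
r·4 = ln(4.0426) = 1.3969, so r = 1.3969/4 = 0.34922.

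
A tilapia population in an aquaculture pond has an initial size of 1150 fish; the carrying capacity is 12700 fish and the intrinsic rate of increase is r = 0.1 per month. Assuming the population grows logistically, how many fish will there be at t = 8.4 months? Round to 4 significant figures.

A = (K − N₀)/N₀ = (12700 − 1150)/1150 = 10.043.
N(t) = K/(1 + A·e^(−rt)) = 12700/(1 + 10.043×e^(−0.1×8.4)).
e^(−0.84) = 0.43171; denominator = 1 + 10.043×0.43171 = 5.3359.
N = 12700/5.3359 = 2380.12.

2380 fish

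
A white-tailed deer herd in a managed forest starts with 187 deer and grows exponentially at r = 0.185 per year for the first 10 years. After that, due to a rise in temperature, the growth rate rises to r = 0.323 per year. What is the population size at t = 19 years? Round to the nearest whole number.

21766 deer

Phase 1: N(10) = 187·e^(0.185×10) = 187·e^1.85 = 1189.29.
Phase 2 runs for 19 − 10 = 9 years at r = 0.323.
N(19) = 1189.29·e^(0.323×9) = 1189.29·e^2.907 = 21766.1.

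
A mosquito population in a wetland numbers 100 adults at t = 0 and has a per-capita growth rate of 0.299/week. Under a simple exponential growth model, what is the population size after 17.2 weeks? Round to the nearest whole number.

17119 adults

N(t) = N₀·e^(rt) = 100 × e^(0.299×17.2) = 100 × e^5.143.
e^5.143 ≈ 171.19, so N ≈ 100 × 171.19 = 17119.4.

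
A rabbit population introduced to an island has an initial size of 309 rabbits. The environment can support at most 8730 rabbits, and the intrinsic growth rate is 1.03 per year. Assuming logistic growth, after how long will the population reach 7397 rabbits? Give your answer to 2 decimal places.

4.87 years

A = (K − N₀)/N₀ = (8730 − 309)/309 = 27.252.
Solve 8730/(1 + 27.252·e^(−1.03t)) = 7397: 1 + 27.252·e^(−1.03t) = 1.1802, so e^(−1.03t) = 0.00661256.
−1.03·t = ln(0.00661256) = -5.0188, so t = 5.0188/1.03 = 4.8726.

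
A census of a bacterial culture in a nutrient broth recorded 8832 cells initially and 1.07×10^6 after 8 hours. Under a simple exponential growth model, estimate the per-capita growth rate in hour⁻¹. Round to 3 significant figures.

0.600 per hour

From N(t) = N₀·e^(rt): e^(r·8) = 1.07×10^6/8832 = 121.15.
r·8 = ln(121.15) = 4.797, so r = 4.797/8 = 0.59963.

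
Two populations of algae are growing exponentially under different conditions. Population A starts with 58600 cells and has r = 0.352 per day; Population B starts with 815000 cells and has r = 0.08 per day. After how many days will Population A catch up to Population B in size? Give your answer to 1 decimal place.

9.7 days

Set 58600·e^(0.352t) = 815000·e^(0.08t).
e^((0.352 − 0.08)t) = 815000/58600 → e^(0.272·t) = 13.908.
0.272·t = ln(13.908) = 2.6325, so t = 2.6325/0.272 = 9.6781.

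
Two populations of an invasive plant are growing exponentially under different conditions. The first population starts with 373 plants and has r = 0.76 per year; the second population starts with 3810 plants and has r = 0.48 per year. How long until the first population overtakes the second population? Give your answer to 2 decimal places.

8.30 years

Set 373·e^(0.76t) = 3810·e^(0.48t).
e^((0.76 − 0.48)t) = 3810/373 → e^(0.28·t) = 10.214.
0.28·t = ln(10.214) = 2.3238, so t = 2.3238/0.28 = 8.2993.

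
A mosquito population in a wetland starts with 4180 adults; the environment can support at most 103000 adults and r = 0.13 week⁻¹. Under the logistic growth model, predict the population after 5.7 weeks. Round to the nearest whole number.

8396 adults

A = (K − N₀)/N₀ = (103000 − 4180)/4180 = 23.641.
N(t) = K/(1 + A·e^(−rt)) = 103000/(1 + 23.641×e^(−0.13×5.7)).
e^(−0.741) = 0.47664; denominator = 1 + 23.641×0.47664 = 12.268.
N = 103000/12.268 = 8395.66.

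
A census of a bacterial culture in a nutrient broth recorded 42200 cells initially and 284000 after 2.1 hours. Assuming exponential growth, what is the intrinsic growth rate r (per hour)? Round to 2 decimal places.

From N(t) = N₀·e^(rt): e^(r·2.1) = 284000/42200 = 6.7299.
r·2.1 = ln(6.7299) = 1.9066, so r = 1.9066/2.1 = 0.90788.

0.91 per hour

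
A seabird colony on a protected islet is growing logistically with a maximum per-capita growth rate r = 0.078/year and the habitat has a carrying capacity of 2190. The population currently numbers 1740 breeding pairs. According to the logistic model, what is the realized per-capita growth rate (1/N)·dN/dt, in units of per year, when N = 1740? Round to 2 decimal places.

0.02 per year

(1/N)·dN/dt = r(1 − N/K) = 0.078 × (1 − 1740/2190).
= 0.078 × 0.20548 = 0.016027.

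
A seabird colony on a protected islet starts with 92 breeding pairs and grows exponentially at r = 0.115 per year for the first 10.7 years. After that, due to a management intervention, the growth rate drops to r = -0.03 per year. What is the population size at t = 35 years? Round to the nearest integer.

152 breeding pairs

Phase 1: N(10.7) = 92·e^(0.115×10.7) = 92·e^1.23 = 314.911.
Phase 2 runs for 35 − 10.7 = 24.3 years at r = -0.03.
N(35) = 314.911·e^(-0.03×24.3) = 314.911·e^-0.729 = 151.91.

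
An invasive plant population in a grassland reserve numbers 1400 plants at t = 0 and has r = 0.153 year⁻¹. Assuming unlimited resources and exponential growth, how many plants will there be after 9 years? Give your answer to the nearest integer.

5548 plants

N(t) = N₀·e^(rt) = 1400 × e^(0.153×9) = 1400 × e^1.377.
e^1.377 ≈ 3.963, so N ≈ 1400 × 3.963 = 5548.19.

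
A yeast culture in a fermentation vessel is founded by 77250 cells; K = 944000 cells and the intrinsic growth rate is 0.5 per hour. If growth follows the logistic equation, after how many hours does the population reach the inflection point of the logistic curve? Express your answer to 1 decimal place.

4.8 hours

Logistic growth is fastest at N = K/2 = 472000.
A = (K − N₀)/N₀ = 11.22. Set K/(1 + A·e^(−rt)) = K/2 → A·e^(−rt) = 1.
e^(−0.5t) = 1/11.22 = 0.089126, so t = ln(11.22)/0.5 = 2.4177/0.5 = 4.8354.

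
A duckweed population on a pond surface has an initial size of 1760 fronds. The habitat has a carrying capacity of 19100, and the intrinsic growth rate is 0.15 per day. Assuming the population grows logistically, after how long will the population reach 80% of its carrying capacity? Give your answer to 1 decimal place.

24.5 days

A = (K − N₀)/N₀ = (19100 − 1760)/1760 = 9.8523.
Solve 19100/(1 + 9.8523·e^(−0.15t)) = 15280: 1 + 9.8523·e^(−0.15t) = 1.25, so e^(−0.15t) = 0.0253749.
−0.15·t = ln(0.0253749) = -3.674, so t = 3.674/0.15 = 24.493.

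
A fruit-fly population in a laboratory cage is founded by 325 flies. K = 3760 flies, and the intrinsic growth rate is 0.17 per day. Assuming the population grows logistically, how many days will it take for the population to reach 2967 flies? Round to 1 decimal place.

A = (K − N₀)/N₀ = (3760 − 325)/325 = 10.569.
Solve 3760/(1 + 10.569·e^(−0.17t)) = 2967: 1 + 10.569·e^(−0.17t) = 1.2673, so e^(−0.17t) = 0.0252879.
−0.17·t = ln(0.0252879) = -3.6774, so t = 3.6774/0.17 = 21.632.

21.6 days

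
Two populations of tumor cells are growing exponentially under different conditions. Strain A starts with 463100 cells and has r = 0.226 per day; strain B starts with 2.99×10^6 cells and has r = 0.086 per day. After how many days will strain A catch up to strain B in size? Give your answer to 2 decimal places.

13.32 days

Set 463100·e^(0.226t) = 2.99×10^6·e^(0.086t).
e^((0.226 − 0.086)t) = 2.99×10^6/463100 → e^(0.14·t) = 6.4565.
0.14·t = ln(6.4565) = 1.8651, so t = 1.8651/0.14 = 13.322.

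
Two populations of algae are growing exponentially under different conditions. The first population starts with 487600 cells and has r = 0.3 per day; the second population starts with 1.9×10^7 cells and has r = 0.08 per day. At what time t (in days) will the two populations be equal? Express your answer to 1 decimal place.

16.6 days

Set 487600·e^(0.3t) = 1.9×10^7·e^(0.08t).
e^((0.3 − 0.08)t) = 1.9×10^7/487600 → e^(0.22·t) = 38.966.
0.22·t = ln(38.966) = 3.6627, so t = 3.6627/0.22 = 16.649.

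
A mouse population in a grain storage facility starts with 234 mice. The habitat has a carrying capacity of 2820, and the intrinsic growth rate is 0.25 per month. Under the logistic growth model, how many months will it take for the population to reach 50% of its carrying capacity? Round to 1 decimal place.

A = (K − N₀)/N₀ = (2820 − 234)/234 = 11.051.
Solve 2820/(1 + 11.051·e^(−0.25t)) = 1410: 1 + 11.051·e^(−0.25t) = 2, so e^(−0.25t) = 0.0904872.
−0.25·t = ln(0.0904872) = -2.4025, so t = 2.4025/0.25 = 9.6102.

9.6 months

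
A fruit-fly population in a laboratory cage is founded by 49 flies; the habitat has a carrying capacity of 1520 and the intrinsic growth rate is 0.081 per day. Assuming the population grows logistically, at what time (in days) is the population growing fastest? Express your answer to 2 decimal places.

Logistic growth is fastest at N = K/2 = 760.
A = (K − N₀)/N₀ = 30.02. Set K/(1 + A·e^(−rt)) = K/2 → A·e^(−rt) = 1.
e^(−0.081t) = 1/30.02 = 0.0333107, so t = ln(30.02)/0.081 = 3.4019/0.081 = 41.998.

42.00 days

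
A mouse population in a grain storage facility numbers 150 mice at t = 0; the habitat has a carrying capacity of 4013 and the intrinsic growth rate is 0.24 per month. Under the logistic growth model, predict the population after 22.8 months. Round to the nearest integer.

3621 mice

A = (K − N₀)/N₀ = (4013 − 150)/150 = 25.753.
N(t) = K/(1 + A·e^(−rt)) = 4013/(1 + 25.753×e^(−0.24×22.8)).
e^(−5.472) = 0.0042028; denominator = 1 + 25.753×0.0042028 = 1.1082.
N = 4013/1.1082 = 3621.07.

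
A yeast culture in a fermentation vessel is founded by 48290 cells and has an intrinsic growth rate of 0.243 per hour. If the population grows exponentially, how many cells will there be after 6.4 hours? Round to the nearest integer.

228703 cells

N(t) = N₀·e^(rt) = 48290 × e^(0.243×6.4) = 48290 × e^1.555.
e^1.555 ≈ 4.736, so N ≈ 48290 × 4.736 = 228703.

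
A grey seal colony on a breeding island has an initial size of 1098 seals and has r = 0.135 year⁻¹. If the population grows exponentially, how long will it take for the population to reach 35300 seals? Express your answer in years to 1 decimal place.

Set N₀·e^(rt) = 35300: e^(0.135·t) = 35300/1098 = 32.149.
0.135·t = ln(32.149) = 3.4704, so t = 3.4704/0.135 = 25.707.

25.7 years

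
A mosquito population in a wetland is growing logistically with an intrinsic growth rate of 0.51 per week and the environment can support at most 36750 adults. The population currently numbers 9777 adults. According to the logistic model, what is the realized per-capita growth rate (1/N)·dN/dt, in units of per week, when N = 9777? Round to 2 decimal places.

(1/N)·dN/dt = r(1 − N/K) = 0.51 × (1 − 9777/36750).
= 0.51 × 0.73396 = 0.37432.

0.37 per week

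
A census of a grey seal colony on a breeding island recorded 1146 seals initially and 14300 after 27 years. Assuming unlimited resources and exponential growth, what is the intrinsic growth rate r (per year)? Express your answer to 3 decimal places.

From N(t) = N₀·e^(rt): e^(r·27) = 14300/1146 = 12.478.
r·27 = ln(12.478) = 2.524, so r = 2.524/27 = 0.093481.

0.093 per year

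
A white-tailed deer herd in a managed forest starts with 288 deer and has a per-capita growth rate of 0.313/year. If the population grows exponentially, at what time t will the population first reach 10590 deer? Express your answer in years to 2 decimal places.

11.52 years

Set N₀·e^(rt) = 10590: e^(0.313·t) = 10590/288 = 36.771.
0.313·t = ln(36.771) = 3.6047, so t = 3.6047/0.313 = 11.517.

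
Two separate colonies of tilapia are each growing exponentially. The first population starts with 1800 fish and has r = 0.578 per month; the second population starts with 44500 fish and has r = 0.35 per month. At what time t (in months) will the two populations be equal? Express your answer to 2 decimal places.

14.07 months

Set 1800·e^(0.578t) = 44500·e^(0.35t).
e^((0.578 − 0.35)t) = 44500/1800 → e^(0.228·t) = 24.722.
0.228·t = ln(24.722) = 3.2077, so t = 3.2077/0.228 = 14.069.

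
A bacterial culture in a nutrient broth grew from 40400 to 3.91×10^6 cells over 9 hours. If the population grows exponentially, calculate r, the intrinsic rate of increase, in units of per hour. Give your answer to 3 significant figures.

From N(t) = N₀·e^(rt): e^(r·9) = 3.91×10^6/40400 = 96.782.
r·9 = ln(96.782) = 4.5725, so r = 4.5725/9 = 0.50805.

0.508 per hour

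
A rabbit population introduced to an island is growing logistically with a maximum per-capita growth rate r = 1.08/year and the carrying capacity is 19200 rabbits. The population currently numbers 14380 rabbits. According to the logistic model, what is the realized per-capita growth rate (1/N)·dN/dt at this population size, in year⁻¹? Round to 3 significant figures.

(1/N)·dN/dt = r(1 − N/K) = 1.08 × (1 − 14380/19200).
= 1.08 × 0.25104 = 0.27113.

0.271 per year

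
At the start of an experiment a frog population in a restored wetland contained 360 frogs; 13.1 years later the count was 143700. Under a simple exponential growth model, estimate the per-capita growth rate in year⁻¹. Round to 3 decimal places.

From N(t) = N₀·e^(rt): e^(r·13.1) = 143700/360 = 399.17.
r·13.1 = ln(399.17) = 5.9894, so r = 5.9894/13.1 = 0.4572.

0.457 per year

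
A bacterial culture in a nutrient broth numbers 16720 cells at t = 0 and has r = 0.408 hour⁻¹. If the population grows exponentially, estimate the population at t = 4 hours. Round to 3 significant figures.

85500 cells

N(t) = N₀·e^(rt) = 16720 × e^(0.408×4) = 16720 × e^1.632.
e^1.632 ≈ 5.1141, so N ≈ 16720 × 5.1141 = 85507.6.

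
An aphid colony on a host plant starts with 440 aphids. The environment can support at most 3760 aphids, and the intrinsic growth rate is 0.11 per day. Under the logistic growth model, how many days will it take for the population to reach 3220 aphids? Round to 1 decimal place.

34.6 days

A = (K − N₀)/N₀ = (3760 − 440)/440 = 7.5455.
Solve 3760/(1 + 7.5455·e^(−0.11t)) = 3220: 1 + 7.5455·e^(−0.11t) = 1.1677, so e^(−0.11t) = 0.0222255.
−0.11·t = ln(0.0222255) = -3.8065, so t = 3.8065/0.11 = 34.605.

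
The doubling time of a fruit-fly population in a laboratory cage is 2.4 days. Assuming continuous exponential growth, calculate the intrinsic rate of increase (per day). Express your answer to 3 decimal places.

0.289 per day

r = ln(2)/t_d = 0.6931/2.4 = 0.28881.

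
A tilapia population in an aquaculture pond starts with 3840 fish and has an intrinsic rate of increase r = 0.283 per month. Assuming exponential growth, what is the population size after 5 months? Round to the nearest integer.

N(t) = N₀·e^(rt) = 3840 × e^(0.283×5) = 3840 × e^1.415.
e^1.415 ≈ 4.1165, so N ≈ 3840 × 4.1165 = 15807.3.

15807 fish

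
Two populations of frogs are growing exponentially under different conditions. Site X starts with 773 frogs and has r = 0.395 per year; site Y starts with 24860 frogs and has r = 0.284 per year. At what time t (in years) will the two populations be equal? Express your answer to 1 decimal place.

31.3 years

Set 773·e^(0.395t) = 24860·e^(0.284t).
e^((0.395 − 0.284)t) = 24860/773 → e^(0.111·t) = 32.16.
0.111·t = ln(32.16) = 3.4707, so t = 3.4707/0.111 = 31.268.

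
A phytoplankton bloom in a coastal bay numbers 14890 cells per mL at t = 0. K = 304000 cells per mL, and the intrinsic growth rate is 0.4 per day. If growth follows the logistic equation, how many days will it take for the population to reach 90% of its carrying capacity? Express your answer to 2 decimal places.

A = (K − N₀)/N₀ = (304000 − 14890)/14890 = 19.416.
Solve 304000/(1 + 19.416·e^(−0.4t)) = 273600: 1 + 19.416·e^(−0.4t) = 1.1111, so e^(−0.4t) = 0.00572254.
−0.4·t = ln(0.00572254) = -5.1633, so t = 5.1633/0.4 = 12.908.

12.91 days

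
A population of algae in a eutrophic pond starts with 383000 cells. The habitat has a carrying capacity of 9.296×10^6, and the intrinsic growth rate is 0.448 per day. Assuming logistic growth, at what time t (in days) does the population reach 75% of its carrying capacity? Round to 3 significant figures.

A = (K − N₀)/N₀ = (9.296×10^6 − 383000)/383000 = 23.272.
Solve 9.296×10^6/(1 + 23.272·e^(−0.448t)) = 6.972×10^6: 1 + 23.272·e^(−0.448t) = 1.3333, so e^(−0.448t) = 0.0143236.
−0.448·t = ln(0.0143236) = -4.2458, so t = 4.2458/0.448 = 9.4773.

9.48 days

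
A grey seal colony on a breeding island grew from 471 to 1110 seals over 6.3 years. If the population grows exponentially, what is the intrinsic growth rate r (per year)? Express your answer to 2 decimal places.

From N(t) = N₀·e^(rt): e^(r·6.3) = 1110/471 = 2.3567.
r·6.3 = ln(2.3567) = 0.85726, so r = 0.85726/6.3 = 0.13607.

0.14 per year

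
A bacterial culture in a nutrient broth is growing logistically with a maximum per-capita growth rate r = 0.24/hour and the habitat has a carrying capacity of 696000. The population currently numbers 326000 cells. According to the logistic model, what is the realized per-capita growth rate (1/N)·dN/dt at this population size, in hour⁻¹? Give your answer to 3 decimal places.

0.128 per hour

(1/N)·dN/dt = r(1 − N/K) = 0.24 × (1 − 326000/696000).
= 0.24 × 0.53161 = 0.12759.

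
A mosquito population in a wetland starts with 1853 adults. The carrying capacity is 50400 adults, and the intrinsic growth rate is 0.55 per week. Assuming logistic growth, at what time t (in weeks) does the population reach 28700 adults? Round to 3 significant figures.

A = (K − N₀)/N₀ = (50400 − 1853)/1853 = 26.199.
Solve 50400/(1 + 26.199·e^(−0.55t)) = 28700: 1 + 26.199·e^(−0.55t) = 1.7561, so e^(−0.55t) = 0.0288596.
−0.55·t = ln(0.0288596) = -3.5453, so t = 3.5453/0.55 = 6.446.

6.45 weeks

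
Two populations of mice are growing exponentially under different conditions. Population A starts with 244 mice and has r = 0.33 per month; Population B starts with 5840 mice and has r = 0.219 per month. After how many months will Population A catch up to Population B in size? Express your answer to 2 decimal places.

28.61 months

Set 244·e^(0.33t) = 5840·e^(0.219t).
e^((0.33 − 0.219)t) = 5840/244 → e^(0.111·t) = 23.934.
0.111·t = ln(23.934) = 3.1753, so t = 3.1753/0.111 = 28.606.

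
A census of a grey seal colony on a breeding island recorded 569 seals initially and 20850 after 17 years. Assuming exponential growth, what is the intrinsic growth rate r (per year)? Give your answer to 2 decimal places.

0.21 per year

From N(t) = N₀·e^(rt): e^(r·17) = 20850/569 = 36.643.
r·17 = ln(36.643) = 3.6012, so r = 3.6012/17 = 0.21184.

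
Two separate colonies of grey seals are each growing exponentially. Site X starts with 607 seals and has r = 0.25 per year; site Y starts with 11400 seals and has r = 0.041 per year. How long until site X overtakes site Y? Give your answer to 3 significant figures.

Set 607·e^(0.25t) = 11400·e^(0.041t).
e^((0.25 − 0.041)t) = 11400/607 → e^(0.209·t) = 18.781.
0.209·t = ln(18.781) = 2.9328, so t = 2.9328/0.209 = 14.033.

14.0 years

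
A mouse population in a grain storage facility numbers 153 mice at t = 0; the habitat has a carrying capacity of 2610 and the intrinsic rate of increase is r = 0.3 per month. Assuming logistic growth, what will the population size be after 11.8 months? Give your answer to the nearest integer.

1780 mice

A = (K − N₀)/N₀ = (2610 − 153)/153 = 16.059.
N(t) = K/(1 + A·e^(−rt)) = 2610/(1 + 16.059×e^(−0.3×11.8)).
e^(−3.54) = 0.029013; denominator = 1 + 16.059×0.029013 = 1.4659.
N = 2610/1.4659 = 1780.45.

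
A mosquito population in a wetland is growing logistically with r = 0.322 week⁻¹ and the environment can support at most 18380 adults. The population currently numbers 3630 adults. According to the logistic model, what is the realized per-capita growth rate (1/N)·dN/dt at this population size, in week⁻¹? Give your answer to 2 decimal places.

0.26 per week

(1/N)·dN/dt = r(1 − N/K) = 0.322 × (1 − 3630/18380).
= 0.322 × 0.8025 = 0.25841.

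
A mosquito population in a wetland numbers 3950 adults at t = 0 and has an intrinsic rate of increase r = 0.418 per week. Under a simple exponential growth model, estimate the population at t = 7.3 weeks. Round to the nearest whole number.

N(t) = N₀·e^(rt) = 3950 × e^(0.418×7.3) = 3950 × e^3.051.
e^3.051 ≈ 21.145, so N ≈ 3950 × 21.145 = 83522.5.

83522 adults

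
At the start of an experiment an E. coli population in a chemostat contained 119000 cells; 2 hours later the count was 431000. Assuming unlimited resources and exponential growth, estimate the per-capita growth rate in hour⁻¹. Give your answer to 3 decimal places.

From N(t) = N₀·e^(rt): e^(r·2) = 431000/119000 = 3.6218.
r·2 = ln(3.6218) = 1.287, so r = 1.287/2 = 0.64349.

0.643 per hour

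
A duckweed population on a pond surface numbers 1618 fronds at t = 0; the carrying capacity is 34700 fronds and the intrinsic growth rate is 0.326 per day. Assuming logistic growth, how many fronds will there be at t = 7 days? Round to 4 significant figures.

A = (K − N₀)/N₀ = (34700 − 1618)/1618 = 20.446.
N(t) = K/(1 + A·e^(−rt)) = 34700/(1 + 20.446×e^(−0.326×7)).
e^(−2.282) = 0.10208; denominator = 1 + 20.446×0.10208 = 3.0871.
N = 34700/3.0871 = 11240.1.

11240 fronds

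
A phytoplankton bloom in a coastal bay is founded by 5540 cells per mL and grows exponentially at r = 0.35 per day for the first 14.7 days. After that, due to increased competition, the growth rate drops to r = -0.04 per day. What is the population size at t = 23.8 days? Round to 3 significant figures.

660000 cells per mL

Phase 1: N(14.7) = 5540·e^(0.35×14.7) = 5540·e^5.145 = 950506.
Phase 2 runs for 23.8 − 14.7 = 9.1 days at r = -0.04.
N(23.8) = 950506·e^(-0.04×9.1) = 950506·e^-0.364 = 660498.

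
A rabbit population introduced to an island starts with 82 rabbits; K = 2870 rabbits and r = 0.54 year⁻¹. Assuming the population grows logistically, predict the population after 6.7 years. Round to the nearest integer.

1501 rabbits

A = (K − N₀)/N₀ = (2870 − 82)/82 = 34.
N(t) = K/(1 + A·e^(−rt)) = 2870/(1 + 34×e^(−0.54×6.7)).
e^(−3.618) = 0.026836; denominator = 1 + 34×0.026836 = 1.9124.
N = 2870/1.9124 = 1500.71.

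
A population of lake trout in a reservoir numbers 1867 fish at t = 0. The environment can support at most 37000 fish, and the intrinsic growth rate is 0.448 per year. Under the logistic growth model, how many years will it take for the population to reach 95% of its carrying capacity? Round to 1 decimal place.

13.1 years

A = (K − N₀)/N₀ = (37000 − 1867)/1867 = 18.818.
Solve 37000/(1 + 18.818·e^(−0.448t)) = 35150: 1 + 18.818·e^(−0.448t) = 1.0526, so e^(−0.448t) = 0.00279689.
−0.448·t = ln(0.00279689) = -5.8792, so t = 5.8792/0.448 = 13.123.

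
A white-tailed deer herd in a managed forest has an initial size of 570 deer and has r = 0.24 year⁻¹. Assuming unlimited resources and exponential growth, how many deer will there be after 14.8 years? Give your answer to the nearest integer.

N(t) = N₀·e^(rt) = 570 × e^(0.24×14.8) = 570 × e^3.552.
e^3.552 ≈ 34.883, so N ≈ 570 × 34.883 = 19883.3.

19883 deer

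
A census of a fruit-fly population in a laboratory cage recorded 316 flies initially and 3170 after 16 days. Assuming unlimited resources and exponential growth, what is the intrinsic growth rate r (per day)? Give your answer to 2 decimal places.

From N(t) = N₀·e^(rt): e^(r·16) = 3170/316 = 10.032.
r·16 = ln(10.032) = 2.3057, so r = 2.3057/16 = 0.14411.

0.14 per day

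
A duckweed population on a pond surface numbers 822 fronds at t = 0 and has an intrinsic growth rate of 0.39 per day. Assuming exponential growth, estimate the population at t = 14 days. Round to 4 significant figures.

N(t) = N₀·e^(rt) = 822 × e^(0.39×14) = 822 × e^5.46.
e^5.46 ≈ 235.1, so N ≈ 822 × 235.1 = 193250.

193300 fronds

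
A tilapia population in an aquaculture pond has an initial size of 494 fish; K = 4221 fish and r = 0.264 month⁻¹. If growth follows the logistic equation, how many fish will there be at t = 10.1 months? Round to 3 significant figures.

A = (K − N₀)/N₀ = (4221 − 494)/494 = 7.5445.
N(t) = K/(1 + A·e^(−rt)) = 4221/(1 + 7.5445×e^(−0.264×10.1)).
e^(−2.666) = 0.069502; denominator = 1 + 7.5445×0.069502 = 1.5244.
N = 4221/1.5244 = 2769.03.

2770 fish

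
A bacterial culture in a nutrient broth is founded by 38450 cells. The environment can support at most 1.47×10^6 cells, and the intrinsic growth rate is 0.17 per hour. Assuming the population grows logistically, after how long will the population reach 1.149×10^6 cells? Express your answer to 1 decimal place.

28.8 hours

A = (K − N₀)/N₀ = (1.47×10^6 − 38450)/38450 = 37.231.
Solve 1.47×10^6/(1 + 37.231·e^(−0.17t)) = 1.149×10^6: 1 + 37.231·e^(−0.17t) = 1.2794, so e^(−0.17t) = 0.00750369.
−0.17·t = ln(0.00750369) = -4.8924, so t = 4.8924/0.17 = 28.779.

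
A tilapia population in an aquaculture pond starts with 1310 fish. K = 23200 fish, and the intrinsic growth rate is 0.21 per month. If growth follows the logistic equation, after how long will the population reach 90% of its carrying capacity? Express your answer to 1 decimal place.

23.9 months

A = (K − N₀)/N₀ = (23200 − 1310)/1310 = 16.71.
Solve 23200/(1 + 16.71·e^(−0.21t)) = 20880: 1 + 16.71·e^(−0.21t) = 1.1111, so e^(−0.21t) = 0.00664941.
−0.21·t = ln(0.00664941) = -5.0132, so t = 5.0132/0.21 = 23.873.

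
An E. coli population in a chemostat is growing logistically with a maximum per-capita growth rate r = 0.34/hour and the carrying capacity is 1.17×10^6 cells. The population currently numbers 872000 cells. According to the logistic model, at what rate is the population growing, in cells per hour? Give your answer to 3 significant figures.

75500 cells per hour

dN/dt = rN(1 − N/K) = 0.34 × 872000 × (1 − 872000/1.17×10^6).
1 − 872000/1.17×10^6 = 0.2547; dN/dt = 0.34 × 872000 × 0.2547 = 75514.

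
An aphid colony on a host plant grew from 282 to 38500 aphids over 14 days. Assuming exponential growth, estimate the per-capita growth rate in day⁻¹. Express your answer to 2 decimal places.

0.35 per day

From N(t) = N₀·e^(rt): e^(r·14) = 38500/282 = 136.52.
r·14 = ln(136.52) = 4.9165, so r = 4.9165/14 = 0.35118.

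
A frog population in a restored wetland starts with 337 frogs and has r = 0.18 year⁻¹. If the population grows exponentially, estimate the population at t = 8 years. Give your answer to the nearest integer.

1422 frogs

N(t) = N₀·e^(rt) = 337 × e^(0.18×8) = 337 × e^1.44.
e^1.44 ≈ 4.2207, so N ≈ 337 × 4.2207 = 1422.37.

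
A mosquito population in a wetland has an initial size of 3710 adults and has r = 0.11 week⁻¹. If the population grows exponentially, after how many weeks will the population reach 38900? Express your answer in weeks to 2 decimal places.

21.36 weeks

Set N₀·e^(rt) = 38900: e^(0.11·t) = 38900/3710 = 10.485.
0.11·t = ln(10.485) = 2.35, so t = 2.35/0.11 = 21.363.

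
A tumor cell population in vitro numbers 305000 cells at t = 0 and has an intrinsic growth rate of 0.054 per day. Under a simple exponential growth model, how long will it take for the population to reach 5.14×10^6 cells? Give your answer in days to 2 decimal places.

Set N₀·e^(rt) = 5.14×10^6: e^(0.054·t) = 5.14×10^6/305000 = 16.852.
0.054·t = ln(16.852) = 2.8245, so t = 2.8245/0.054 = 52.305.

52.31 days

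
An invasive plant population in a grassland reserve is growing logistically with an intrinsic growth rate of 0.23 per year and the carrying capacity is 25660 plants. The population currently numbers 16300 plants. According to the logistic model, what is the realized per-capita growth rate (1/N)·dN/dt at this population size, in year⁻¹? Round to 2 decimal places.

0.08 per year

(1/N)·dN/dt = r(1 − N/K) = 0.23 × (1 − 16300/25660).
= 0.23 × 0.36477 = 0.083897.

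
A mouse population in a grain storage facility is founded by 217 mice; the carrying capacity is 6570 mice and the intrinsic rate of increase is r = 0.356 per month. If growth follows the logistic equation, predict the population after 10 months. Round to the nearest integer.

3585 mice

A = (K − N₀)/N₀ = (6570 − 217)/217 = 29.276.
N(t) = K/(1 + A·e^(−rt)) = 6570/(1 + 29.276×e^(−0.356×10)).
e^(−3.56) = 0.028439; denominator = 1 + 29.276×0.028439 = 1.8326.
N = 6570/1.8326 = 3585.09.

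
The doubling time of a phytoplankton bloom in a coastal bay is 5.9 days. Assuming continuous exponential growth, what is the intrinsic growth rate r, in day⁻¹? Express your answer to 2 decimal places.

r = ln(2)/t_d = 0.6931/5.9 = 0.11748.

0.12 per day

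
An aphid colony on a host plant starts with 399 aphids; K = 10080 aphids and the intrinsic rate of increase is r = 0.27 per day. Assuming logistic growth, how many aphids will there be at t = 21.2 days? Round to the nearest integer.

9340 aphids

A = (K − N₀)/N₀ = (10080 − 399)/399 = 24.263.
N(t) = K/(1 + A·e^(−rt)) = 10080/(1 + 24.263×e^(−0.27×21.2)).
e^(−5.724) = 0.0032666; denominator = 1 + 24.263×0.0032666 = 1.0793.
N = 10080/1.0793 = 9339.75.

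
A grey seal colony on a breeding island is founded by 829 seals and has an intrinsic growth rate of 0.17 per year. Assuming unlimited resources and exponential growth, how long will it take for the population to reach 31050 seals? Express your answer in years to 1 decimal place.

Set N₀·e^(rt) = 31050: e^(0.17·t) = 31050/829 = 37.455.
0.17·t = ln(37.455) = 3.6231, so t = 3.6231/0.17 = 21.313.

21.3 years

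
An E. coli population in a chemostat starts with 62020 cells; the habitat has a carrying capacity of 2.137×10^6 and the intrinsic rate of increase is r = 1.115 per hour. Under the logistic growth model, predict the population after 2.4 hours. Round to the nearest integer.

A = (K − N₀)/N₀ = (2.137×10^6 − 62020)/62020 = 33.457.
N(t) = K/(1 + A·e^(−rt)) = 2.137×10^6/(1 + 33.457×e^(−1.115×2.4)).
e^(−2.676) = 0.068838; denominator = 1 + 33.457×0.068838 = 3.3031.
N = 2.137×10^6/3.3031 = 646971.

646971 cells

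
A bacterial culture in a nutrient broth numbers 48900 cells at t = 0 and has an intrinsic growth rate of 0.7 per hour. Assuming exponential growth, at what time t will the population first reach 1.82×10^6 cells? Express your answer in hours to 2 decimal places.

5.17 hours

Set N₀·e^(rt) = 1.82×10^6: e^(0.7·t) = 1.82×10^6/48900 = 37.219.
0.7·t = ln(37.219) = 3.6168, so t = 3.6168/0.7 = 5.1669.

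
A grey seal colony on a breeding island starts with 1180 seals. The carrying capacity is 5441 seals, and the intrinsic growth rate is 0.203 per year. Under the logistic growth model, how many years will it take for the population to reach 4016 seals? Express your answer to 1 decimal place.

A = (K − N₀)/N₀ = (5441 − 1180)/1180 = 3.611.
Solve 5441/(1 + 3.611·e^(−0.203t)) = 4016: 1 + 3.611·e^(−0.203t) = 1.3548, so e^(−0.203t) = 0.0982634.
−0.203·t = ln(0.0982634) = -2.3201, so t = 2.3201/0.203 = 11.429.

11.4 years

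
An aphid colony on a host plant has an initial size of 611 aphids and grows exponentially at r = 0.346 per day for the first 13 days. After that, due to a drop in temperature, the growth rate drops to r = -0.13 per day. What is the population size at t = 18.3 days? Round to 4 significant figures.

Phase 1: N(13) = 611·e^(0.346×13) = 611·e^4.498 = 54890.6.
Phase 2 runs for 18.3 − 13 = 5.3 days at r = -0.13.
N(18.3) = 54890.6·e^(-0.13×5.3) = 54890.6·e^-0.689 = 27559.3.

27560 aphids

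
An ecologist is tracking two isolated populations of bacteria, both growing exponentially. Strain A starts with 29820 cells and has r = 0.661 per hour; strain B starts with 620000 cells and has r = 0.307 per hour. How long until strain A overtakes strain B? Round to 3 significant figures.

Set 29820·e^(0.661t) = 620000·e^(0.307t).
e^((0.661 − 0.307)t) = 620000/29820 → e^(0.354·t) = 20.791.
0.354·t = ln(20.791) = 3.0345, so t = 3.0345/0.354 = 8.5721.

8.57 hours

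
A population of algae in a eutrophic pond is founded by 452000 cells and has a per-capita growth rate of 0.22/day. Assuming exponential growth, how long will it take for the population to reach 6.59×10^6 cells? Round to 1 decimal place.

Set N₀·e^(rt) = 6.59×10^6: e^(0.22·t) = 6.59×10^6/452000 = 14.58.
0.22·t = ln(14.58) = 2.6796, so t = 2.6796/0.22 = 12.18.

12.2 days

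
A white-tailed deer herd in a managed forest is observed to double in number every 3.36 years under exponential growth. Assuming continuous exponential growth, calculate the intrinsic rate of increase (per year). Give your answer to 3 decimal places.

r = ln(2)/t_d = 0.6931/3.36 = 0.20629.

0.206 per year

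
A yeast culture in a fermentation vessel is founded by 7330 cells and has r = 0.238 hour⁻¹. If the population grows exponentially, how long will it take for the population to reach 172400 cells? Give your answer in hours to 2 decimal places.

13.27 hours

Set N₀·e^(rt) = 172400: e^(0.238·t) = 172400/7330 = 23.52.
0.238·t = ln(23.52) = 3.1578, so t = 3.1578/0.238 = 13.268.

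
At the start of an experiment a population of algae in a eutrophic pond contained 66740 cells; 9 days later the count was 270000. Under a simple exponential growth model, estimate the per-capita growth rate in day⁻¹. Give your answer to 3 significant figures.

From N(t) = N₀·e^(rt): e^(r·9) = 270000/66740 = 4.0455.
r·9 = ln(4.0455) = 1.3976, so r = 1.3976/9 = 0.15529.

0.155 per day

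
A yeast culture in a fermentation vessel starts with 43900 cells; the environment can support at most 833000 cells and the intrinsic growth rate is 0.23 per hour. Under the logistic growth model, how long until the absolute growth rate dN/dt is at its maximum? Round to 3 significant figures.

Logistic growth is fastest at N = K/2 = 416500.
A = (K − N₀)/N₀ = 17.975. Set K/(1 + A·e^(−rt)) = K/2 → A·e^(−rt) = 1.
e^(−0.23t) = 1/17.975 = 0.055633, so t = ln(17.975)/0.23 = 2.889/0.23 = 12.561.

12.6 hours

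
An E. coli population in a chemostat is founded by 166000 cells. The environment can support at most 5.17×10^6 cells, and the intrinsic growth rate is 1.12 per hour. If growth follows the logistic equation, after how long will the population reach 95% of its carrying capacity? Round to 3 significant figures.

5.67 hours

A = (K − N₀)/N₀ = (5.17×10^6 − 166000)/166000 = 30.145.
Solve 5.17×10^6/(1 + 30.145·e^(−1.12t)) = 4.9115×10^6: 1 + 30.145·e^(−1.12t) = 1.0526, so e^(−1.12t) = 0.00174597.
−1.12·t = ln(0.00174597) = -6.3504, so t = 6.3504/1.12 = 5.67.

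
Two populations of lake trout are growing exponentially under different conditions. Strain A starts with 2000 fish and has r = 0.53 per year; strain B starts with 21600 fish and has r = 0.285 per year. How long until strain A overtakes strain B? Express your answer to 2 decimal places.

Set 2000·e^(0.53t) = 21600·e^(0.285t).
e^((0.53 − 0.285)t) = 21600/2000 → e^(0.245·t) = 10.8.
0.245·t = ln(10.8) = 2.3795, so t = 2.3795/0.245 = 9.7124.

9.71 years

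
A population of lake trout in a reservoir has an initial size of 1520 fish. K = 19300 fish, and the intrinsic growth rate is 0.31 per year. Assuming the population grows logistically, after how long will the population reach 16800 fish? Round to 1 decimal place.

14.1 years

A = (K − N₀)/N₀ = (19300 − 1520)/1520 = 11.697.
Solve 19300/(1 + 11.697·e^(−0.31t)) = 16800: 1 + 11.697·e^(−0.31t) = 1.1488, so e^(−0.31t) = 0.0127216.
−0.31·t = ln(0.0127216) = -4.3645, so t = 4.3645/0.31 = 14.079.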